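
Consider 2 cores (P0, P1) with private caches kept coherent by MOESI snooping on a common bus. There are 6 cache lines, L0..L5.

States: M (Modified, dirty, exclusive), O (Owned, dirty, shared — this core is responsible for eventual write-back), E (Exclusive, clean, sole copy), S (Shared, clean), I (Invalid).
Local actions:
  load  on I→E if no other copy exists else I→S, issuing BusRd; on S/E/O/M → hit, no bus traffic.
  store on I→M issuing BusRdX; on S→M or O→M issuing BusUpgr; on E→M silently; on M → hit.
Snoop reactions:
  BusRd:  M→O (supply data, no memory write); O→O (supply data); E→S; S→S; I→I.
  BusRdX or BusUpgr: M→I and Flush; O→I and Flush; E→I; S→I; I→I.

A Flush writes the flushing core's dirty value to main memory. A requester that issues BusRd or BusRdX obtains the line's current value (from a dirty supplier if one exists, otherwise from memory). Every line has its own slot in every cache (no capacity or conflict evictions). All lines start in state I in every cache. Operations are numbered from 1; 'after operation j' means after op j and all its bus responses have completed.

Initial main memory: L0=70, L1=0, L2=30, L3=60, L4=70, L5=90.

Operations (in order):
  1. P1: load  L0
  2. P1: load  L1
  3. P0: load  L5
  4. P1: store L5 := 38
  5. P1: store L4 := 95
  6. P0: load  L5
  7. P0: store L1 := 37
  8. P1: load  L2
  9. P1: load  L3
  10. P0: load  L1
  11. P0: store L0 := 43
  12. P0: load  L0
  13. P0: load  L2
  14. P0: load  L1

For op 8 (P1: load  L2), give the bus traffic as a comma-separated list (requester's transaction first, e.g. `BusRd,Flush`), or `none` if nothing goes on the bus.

  op1 P1: load  L0 → I/E on L0; bus BusRd; mem=70
  op2 P1: load  L1 → I/E on L1; bus BusRd; mem=0
  op3 P0: load  L5 → E/I on L5; bus BusRd; mem=90
  op4 P1: store L5 := 38 → I/M on L5; bus BusRdX; mem=90
  op5 P1: store L4 := 95 → I/M on L4; bus BusRdX; mem=70
  op6 P0: load  L5 → S/O on L5; bus BusRd; mem=90
  op7 P0: store L1 := 37 → M/I on L1; bus BusRdX; mem=0
  op8 P1: load  L2 → I/E on L2; bus BusRd; mem=30
  op9 P1: load  L3 → I/E on L3; bus BusRd; mem=60
  op10 P0: load  L1 → M/I on L1; bus (none); mem=0
  op11 P0: store L0 := 43 → M/I on L0; bus BusRdX; mem=70
  op12 P0: load  L0 → M/I on L0; bus (none); mem=70
  op13 P0: load  L2 → S/S on L2; bus BusRd; mem=30
  op14 P0: load  L1 → M/I on L1; bus (none); mem=0

bus = BusRd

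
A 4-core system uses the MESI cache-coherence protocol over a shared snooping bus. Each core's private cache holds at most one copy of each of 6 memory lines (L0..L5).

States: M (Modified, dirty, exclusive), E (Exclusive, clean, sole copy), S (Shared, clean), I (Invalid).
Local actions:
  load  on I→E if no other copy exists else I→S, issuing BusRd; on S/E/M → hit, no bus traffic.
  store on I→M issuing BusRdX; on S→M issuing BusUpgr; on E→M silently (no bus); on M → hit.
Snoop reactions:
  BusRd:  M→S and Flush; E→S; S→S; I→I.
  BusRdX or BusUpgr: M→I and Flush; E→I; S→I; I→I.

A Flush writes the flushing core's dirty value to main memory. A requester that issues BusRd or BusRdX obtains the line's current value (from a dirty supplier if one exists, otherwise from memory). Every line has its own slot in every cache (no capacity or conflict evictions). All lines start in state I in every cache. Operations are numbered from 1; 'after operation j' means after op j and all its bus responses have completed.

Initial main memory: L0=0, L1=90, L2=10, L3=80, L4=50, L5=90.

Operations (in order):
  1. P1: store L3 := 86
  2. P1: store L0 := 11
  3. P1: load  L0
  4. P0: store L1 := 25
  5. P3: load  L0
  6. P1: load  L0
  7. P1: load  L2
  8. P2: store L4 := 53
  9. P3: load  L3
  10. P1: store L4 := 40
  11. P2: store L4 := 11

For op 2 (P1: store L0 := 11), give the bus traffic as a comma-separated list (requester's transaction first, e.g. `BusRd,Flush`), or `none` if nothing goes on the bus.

[1] P1: store L3 := 86 | P0:I, P1:M(86), P2:I, P3:I | bus: BusRdX
[2] P1: store L0 := 11 | P0:I, P1:M(11), P2:I, P3:I | bus: BusRdX
[3] P1: load  L0 | P0:I, P1:M(11), P2:I, P3:I | bus: none
[4] P0: store L1 := 25 | P0:M(25), P1:I, P2:I, P3:I | bus: BusRdX
[5] P3: load  L0 | P0:I, P1:S(11), P2:I, P3:S(11) | bus: BusRd,Flush
[6] P1: load  L0 | P0:I, P1:S(11), P2:I, P3:S(11) | bus: none
[7] P1: load  L2 | P0:I, P1:E(10), P2:I, P3:I | bus: BusRd
[8] P2: store L4 := 53 | P0:I, P1:I, P2:M(53), P3:I | bus: BusRdX
[9] P3: load  L3 | P0:I, P1:S(86), P2:I, P3:S(86) | bus: BusRd,Flush
[10] P1: store L4 := 40 | P0:I, P1:M(40), P2:I, P3:I | bus: BusRdX,Flush
[11] P2: store L4 := 11 | P0:I, P1:I, P2:M(11), P3:I | bus: BusRdX,Flush

bus = BusRdX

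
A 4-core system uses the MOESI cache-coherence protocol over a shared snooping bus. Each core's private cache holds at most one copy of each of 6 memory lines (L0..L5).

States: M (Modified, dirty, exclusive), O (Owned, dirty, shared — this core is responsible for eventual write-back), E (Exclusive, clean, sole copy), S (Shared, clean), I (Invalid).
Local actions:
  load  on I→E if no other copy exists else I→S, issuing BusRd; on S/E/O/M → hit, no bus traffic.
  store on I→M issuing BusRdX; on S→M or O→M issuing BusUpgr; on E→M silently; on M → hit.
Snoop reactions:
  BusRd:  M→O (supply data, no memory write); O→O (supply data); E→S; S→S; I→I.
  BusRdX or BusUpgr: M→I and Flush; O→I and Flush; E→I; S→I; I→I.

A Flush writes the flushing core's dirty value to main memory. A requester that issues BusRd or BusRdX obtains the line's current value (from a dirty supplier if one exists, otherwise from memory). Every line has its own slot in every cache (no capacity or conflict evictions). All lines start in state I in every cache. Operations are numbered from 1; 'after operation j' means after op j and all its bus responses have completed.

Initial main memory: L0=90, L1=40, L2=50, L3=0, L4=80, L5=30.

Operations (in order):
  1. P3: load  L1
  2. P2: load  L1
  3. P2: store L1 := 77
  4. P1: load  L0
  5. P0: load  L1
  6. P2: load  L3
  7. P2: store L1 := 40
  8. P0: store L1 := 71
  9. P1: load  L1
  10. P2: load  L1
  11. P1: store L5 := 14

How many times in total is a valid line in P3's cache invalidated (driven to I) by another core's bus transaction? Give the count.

invalidations = 1

1. P3: load  L1  bus=[BusRd]  L1: P0=I P1=I P2=I P3=E  mem[L1]=40
2. P2: load  L1  bus=[BusRd]  L1: P0=I P1=I P2=S P3=S  mem[L1]=40
3. P2: store L1 := 77  bus=[BusUpgr]  L1: P0=I P1=I P2=M P3=I  mem[L1]=40
4. P1: load  L0  bus=[BusRd]  L0: P0=I P1=E P2=I P3=I  mem[L0]=90
5. P0: load  L1  bus=[BusRd]  L1: P0=S P1=I P2=O P3=I  mem[L1]=40
6. P2: load  L3  bus=[BusRd]  L3: P0=I P1=I P2=E P3=I  mem[L3]=0
7. P2: store L1 := 40  bus=[BusUpgr]  L1: P0=I P1=I P2=M P3=I  mem[L1]=40
8. P0: store L1 := 71  bus=[BusRdX,Flush]  L1: P0=M P1=I P2=I P3=I  mem[L1]=40
9. P1: load  L1  bus=[BusRd]  L1: P0=O P1=S P2=I P3=I  mem[L1]=40
10. P2: load  L1  bus=[BusRd]  L1: P0=O P1=S P2=S P3=I  mem[L1]=40
11. P1: store L5 := 14  bus=[BusRdX]  L5: P0=I P1=M P2=I P3=I  mem[L5]=30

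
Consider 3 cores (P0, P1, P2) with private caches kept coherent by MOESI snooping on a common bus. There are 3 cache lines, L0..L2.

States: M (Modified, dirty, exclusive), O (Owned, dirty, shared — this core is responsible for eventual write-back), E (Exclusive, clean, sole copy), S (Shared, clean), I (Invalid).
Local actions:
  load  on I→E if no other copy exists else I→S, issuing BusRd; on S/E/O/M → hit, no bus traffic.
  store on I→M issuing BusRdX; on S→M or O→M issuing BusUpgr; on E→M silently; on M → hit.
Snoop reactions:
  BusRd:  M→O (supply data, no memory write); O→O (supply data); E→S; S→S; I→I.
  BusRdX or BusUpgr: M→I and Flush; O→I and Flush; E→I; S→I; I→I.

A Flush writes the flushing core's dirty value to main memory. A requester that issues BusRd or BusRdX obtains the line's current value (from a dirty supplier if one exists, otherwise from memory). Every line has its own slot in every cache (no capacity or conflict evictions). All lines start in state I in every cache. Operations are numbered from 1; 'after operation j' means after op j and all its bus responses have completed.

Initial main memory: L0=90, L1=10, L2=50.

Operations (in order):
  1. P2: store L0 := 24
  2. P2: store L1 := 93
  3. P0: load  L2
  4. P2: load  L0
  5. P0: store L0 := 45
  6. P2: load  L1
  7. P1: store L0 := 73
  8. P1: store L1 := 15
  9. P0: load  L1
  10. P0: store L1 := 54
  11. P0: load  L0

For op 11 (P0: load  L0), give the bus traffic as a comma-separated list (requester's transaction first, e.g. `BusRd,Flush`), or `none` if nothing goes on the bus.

bus = BusRd

1. P2: store L0 := 24  bus=[BusRdX]  L0: P0=I P1=I P2=M  mem[L0]=90
2. P2: store L1 := 93  bus=[BusRdX]  L1: P0=I P1=I P2=M  mem[L1]=10
3. P0: load  L2  bus=[BusRd]  L2: P0=E P1=I P2=I  mem[L2]=50
4. P2: load  L0  bus=[-]  L0: P0=I P1=I P2=M  mem[L0]=90
5. P0: store L0 := 45  bus=[BusRdX,Flush]  L0: P0=M P1=I P2=I  mem[L0]=24
6. P2: load  L1  bus=[-]  L1: P0=I P1=I P2=M  mem[L1]=10
7. P1: store L0 := 73  bus=[BusRdX,Flush]  L0: P0=I P1=M P2=I  mem[L0]=45
8. P1: store L1 := 15  bus=[BusRdX,Flush]  L1: P0=I P1=M P2=I  mem[L1]=93
9. P0: load  L1  bus=[BusRd]  L1: P0=S P1=O P2=I  mem[L1]=93
10. P0: store L1 := 54  bus=[BusUpgr,Flush]  L1: P0=M P1=I P2=I  mem[L1]=15
11. P0: load  L0  bus=[BusRd]  L0: P0=S P1=O P2=I  mem[L0]=45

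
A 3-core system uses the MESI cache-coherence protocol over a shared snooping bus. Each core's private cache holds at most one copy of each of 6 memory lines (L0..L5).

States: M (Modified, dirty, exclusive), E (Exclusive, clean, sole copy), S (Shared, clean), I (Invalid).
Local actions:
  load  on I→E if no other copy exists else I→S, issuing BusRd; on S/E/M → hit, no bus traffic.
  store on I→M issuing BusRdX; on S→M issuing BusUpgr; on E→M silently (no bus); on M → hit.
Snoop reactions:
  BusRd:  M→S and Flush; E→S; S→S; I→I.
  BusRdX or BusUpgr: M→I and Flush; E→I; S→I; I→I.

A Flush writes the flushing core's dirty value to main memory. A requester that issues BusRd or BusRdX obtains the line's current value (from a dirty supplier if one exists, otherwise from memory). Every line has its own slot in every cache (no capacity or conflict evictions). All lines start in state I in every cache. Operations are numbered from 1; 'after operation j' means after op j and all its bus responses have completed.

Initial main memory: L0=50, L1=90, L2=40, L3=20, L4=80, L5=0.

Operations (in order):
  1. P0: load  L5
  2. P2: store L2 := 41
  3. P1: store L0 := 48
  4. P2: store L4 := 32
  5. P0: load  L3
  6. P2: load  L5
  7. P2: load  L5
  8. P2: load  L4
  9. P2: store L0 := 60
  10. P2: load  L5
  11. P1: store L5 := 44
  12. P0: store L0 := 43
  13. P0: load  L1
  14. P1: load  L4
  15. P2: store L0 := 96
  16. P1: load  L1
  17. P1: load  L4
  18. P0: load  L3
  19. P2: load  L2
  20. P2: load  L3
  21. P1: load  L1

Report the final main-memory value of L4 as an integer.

  op1 P0: load  L5 → E/I/I on L5; bus BusRd; mem=0
  op2 P2: store L2 := 41 → I/I/M on L2; bus BusRdX; mem=40
  op3 P1: store L0 := 48 → I/M/I on L0; bus BusRdX; mem=50
  op4 P2: store L4 := 32 → I/I/M on L4; bus BusRdX; mem=80
  op5 P0: load  L3 → E/I/I on L3; bus BusRd; mem=20
  op6 P2: load  L5 → S/I/S on L5; bus BusRd; mem=0
  op7 P2: load  L5 → S/I/S on L5; bus (none); mem=0
  op8 P2: load  L4 → I/I/M on L4; bus (none); mem=80
  op9 P2: store L0 := 60 → I/I/M on L0; bus BusRdX Flush; mem=48
  op10 P2: load  L5 → S/I/S on L5; bus (none); mem=0
  op11 P1: store L5 := 44 → I/M/I on L5; bus BusRdX; mem=0
  op12 P0: store L0 := 43 → M/I/I on L0; bus BusRdX Flush; mem=60
  op13 P0: load  L1 → E/I/I on L1; bus BusRd; mem=90
  op14 P1: load  L4 → I/S/S on L4; bus BusRd Flush; mem=32
  op15 P2: store L0 := 96 → I/I/M on L0; bus BusRdX Flush; mem=43
  op16 P1: load  L1 → S/S/I on L1; bus BusRd; mem=90
  op17 P1: load  L4 → I/S/S on L4; bus (none); mem=32
  op18 P0: load  L3 → E/I/I on L3; bus (none); mem=20
  op19 P2: load  L2 → I/I/M on L2; bus (none); mem=40
  op20 P2: load  L3 → S/I/S on L3; bus BusRd; mem=20
  op21 P1: load  L1 → S/S/I on L1; bus (none); mem=90

memory[L4] = 32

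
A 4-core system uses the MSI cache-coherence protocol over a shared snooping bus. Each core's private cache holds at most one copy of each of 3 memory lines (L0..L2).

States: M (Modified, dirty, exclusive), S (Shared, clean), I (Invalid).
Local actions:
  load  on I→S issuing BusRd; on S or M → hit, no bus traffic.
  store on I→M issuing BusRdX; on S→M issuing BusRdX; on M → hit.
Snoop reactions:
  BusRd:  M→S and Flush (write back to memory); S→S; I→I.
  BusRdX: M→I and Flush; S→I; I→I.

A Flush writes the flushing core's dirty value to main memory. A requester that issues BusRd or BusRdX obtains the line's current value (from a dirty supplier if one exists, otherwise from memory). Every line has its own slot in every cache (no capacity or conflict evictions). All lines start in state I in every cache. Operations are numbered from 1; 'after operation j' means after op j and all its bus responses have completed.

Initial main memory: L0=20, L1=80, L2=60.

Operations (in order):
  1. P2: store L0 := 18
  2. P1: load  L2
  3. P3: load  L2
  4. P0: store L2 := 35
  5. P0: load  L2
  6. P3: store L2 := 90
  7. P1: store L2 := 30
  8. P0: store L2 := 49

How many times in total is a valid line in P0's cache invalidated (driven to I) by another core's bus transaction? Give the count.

invalidations = 1

1. P2: store L0 := 18  bus=[BusRdX]  L0: P0=I P1=I P2=M P3=I  mem[L0]=20
2. P1: load  L2  bus=[BusRd]  L2: P0=I P1=S P2=I P3=I  mem[L2]=60
3. P3: load  L2  bus=[BusRd]  L2: P0=I P1=S P2=I P3=S  mem[L2]=60
4. P0: store L2 := 35  bus=[BusRdX]  L2: P0=M P1=I P2=I P3=I  mem[L2]=60
5. P0: load  L2  bus=[-]  L2: P0=M P1=I P2=I P3=I  mem[L2]=60
6. P3: store L2 := 90  bus=[BusRdX,Flush]  L2: P0=I P1=I P2=I P3=M  mem[L2]=35
7. P1: store L2 := 30  bus=[BusRdX,Flush]  L2: P0=I P1=M P2=I P3=I  mem[L2]=90
8. P0: store L2 := 49  bus=[BusRdX,Flush]  L2: P0=M P1=I P2=I P3=I  mem[L2]=30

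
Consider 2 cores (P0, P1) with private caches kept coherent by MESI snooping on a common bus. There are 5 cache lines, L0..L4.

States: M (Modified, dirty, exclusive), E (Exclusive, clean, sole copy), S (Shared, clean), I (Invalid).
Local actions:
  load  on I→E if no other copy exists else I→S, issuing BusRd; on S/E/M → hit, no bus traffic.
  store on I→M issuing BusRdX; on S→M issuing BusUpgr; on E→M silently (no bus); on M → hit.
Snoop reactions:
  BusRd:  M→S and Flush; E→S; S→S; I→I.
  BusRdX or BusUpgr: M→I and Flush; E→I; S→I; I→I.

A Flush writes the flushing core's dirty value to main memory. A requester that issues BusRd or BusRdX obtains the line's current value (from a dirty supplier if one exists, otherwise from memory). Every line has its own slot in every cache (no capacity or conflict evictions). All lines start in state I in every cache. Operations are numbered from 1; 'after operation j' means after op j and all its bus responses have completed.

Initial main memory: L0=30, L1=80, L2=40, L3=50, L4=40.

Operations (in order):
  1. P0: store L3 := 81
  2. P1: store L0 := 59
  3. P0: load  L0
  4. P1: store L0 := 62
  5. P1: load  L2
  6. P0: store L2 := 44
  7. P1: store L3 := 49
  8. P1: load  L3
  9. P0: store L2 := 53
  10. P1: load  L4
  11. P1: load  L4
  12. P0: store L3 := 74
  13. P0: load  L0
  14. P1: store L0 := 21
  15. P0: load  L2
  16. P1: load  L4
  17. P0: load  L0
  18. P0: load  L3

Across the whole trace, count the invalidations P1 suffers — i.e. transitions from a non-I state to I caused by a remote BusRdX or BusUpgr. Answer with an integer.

[1] P0: store L3 := 81 | P0:M(81), P1:I | bus: BusRdX
[2] P1: store L0 := 59 | P0:I, P1:M(59) | bus: BusRdX
[3] P0: load  L0 | P0:S(59), P1:S(59) | bus: BusRd,Flush
[4] P1: store L0 := 62 | P0:I, P1:M(62) | bus: BusUpgr
[5] P1: load  L2 | P0:I, P1:E(40) | bus: BusRd
[6] P0: store L2 := 44 | P0:M(44), P1:I | bus: BusRdX
[7] P1: store L3 := 49 | P0:I, P1:M(49) | bus: BusRdX,Flush
[8] P1: load  L3 | P0:I, P1:M(49) | bus: none
[9] P0: store L2 := 53 | P0:M(53), P1:I | bus: none
[10] P1: load  L4 | P0:I, P1:E(40) | bus: BusRd
[11] P1: load  L4 | P0:I, P1:E(40) | bus: none
[12] P0: store L3 := 74 | P0:M(74), P1:I | bus: BusRdX,Flush
[13] P0: load  L0 | P0:S(62), P1:S(62) | bus: BusRd,Flush
[14] P1: store L0 := 21 | P0:I, P1:M(21) | bus: BusUpgr
[15] P0: load  L2 | P0:M(53), P1:I | bus: none
[16] P1: load  L4 | P0:I, P1:E(40) | bus: none
[17] P0: load  L0 | P0:S(21), P1:S(21) | bus: BusRd,Flush
[18] P0: load  L3 | P0:M(74), P1:I | bus: none

invalidations = 2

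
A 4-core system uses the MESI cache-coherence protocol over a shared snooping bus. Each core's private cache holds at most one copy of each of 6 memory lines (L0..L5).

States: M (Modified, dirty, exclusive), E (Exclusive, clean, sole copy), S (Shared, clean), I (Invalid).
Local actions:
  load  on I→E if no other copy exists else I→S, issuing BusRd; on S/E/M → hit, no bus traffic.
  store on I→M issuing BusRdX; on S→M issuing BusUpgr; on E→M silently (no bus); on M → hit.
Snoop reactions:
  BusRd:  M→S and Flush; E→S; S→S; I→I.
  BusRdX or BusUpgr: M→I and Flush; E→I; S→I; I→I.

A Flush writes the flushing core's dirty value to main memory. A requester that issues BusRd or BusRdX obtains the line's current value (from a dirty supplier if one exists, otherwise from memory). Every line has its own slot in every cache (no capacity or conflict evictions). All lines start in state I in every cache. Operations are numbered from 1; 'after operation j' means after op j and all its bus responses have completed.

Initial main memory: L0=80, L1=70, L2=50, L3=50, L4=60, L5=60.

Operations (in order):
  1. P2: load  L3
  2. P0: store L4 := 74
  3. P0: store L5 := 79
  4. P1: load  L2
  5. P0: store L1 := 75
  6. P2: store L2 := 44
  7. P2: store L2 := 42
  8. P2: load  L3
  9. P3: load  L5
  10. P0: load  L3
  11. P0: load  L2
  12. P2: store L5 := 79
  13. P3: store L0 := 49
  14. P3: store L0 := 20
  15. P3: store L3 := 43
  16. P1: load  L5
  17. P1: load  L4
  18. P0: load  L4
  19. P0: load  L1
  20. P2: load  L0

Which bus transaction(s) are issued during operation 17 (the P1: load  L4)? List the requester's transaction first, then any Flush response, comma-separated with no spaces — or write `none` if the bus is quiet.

step 1: P2: load  L3  ⟶  IIEI  (L3)  txn=BusRd  M[L3]=50
step 2: P0: store L4 := 74  ⟶  MIII  (L4)  txn=BusRdX  M[L4]=60
step 3: P0: store L5 := 79  ⟶  MIII  (L5)  txn=BusRdX  M[L5]=60
step 4: P1: load  L2  ⟶  IEII  (L2)  txn=BusRd  M[L2]=50
step 5: P0: store L1 := 75  ⟶  MIII  (L1)  txn=BusRdX  M[L1]=70
step 6: P2: store L2 := 44  ⟶  IIMI  (L2)  txn=BusRdX  M[L2]=50
step 7: P2: store L2 := 42  ⟶  IIMI  (L2)  txn=∅  M[L2]=50
step 8: P2: load  L3  ⟶  IIEI  (L3)  txn=∅  M[L3]=50
step 9: P3: load  L5  ⟶  SIIS  (L5)  txn=BusRd+Flush  M[L5]=79
step 10: P0: load  L3  ⟶  SISI  (L3)  txn=BusRd  M[L3]=50
step 11: P0: load  L2  ⟶  SISI  (L2)  txn=BusRd+Flush  M[L2]=42
step 12: P2: store L5 := 79  ⟶  IIMI  (L5)  txn=BusRdX  M[L5]=79
step 13: P3: store L0 := 49  ⟶  IIIM  (L0)  txn=BusRdX  M[L0]=80
step 14: P3: store L0 := 20  ⟶  IIIM  (L0)  txn=∅  M[L0]=80
step 15: P3: store L3 := 43  ⟶  IIIM  (L3)  txn=BusRdX  M[L3]=50
step 16: P1: load  L5  ⟶  ISSI  (L5)  txn=BusRd+Flush  M[L5]=79
step 17: P1: load  L4  ⟶  SSII  (L4)  txn=BusRd+Flush  M[L4]=74
step 18: P0: load  L4  ⟶  SSII  (L4)  txn=∅  M[L4]=74
step 19: P0: load  L1  ⟶  MIII  (L1)  txn=∅  M[L1]=70
step 20: P2: load  L0  ⟶  IISS  (L0)  txn=BusRd+Flush  M[L0]=20

bus = BusRd,Flush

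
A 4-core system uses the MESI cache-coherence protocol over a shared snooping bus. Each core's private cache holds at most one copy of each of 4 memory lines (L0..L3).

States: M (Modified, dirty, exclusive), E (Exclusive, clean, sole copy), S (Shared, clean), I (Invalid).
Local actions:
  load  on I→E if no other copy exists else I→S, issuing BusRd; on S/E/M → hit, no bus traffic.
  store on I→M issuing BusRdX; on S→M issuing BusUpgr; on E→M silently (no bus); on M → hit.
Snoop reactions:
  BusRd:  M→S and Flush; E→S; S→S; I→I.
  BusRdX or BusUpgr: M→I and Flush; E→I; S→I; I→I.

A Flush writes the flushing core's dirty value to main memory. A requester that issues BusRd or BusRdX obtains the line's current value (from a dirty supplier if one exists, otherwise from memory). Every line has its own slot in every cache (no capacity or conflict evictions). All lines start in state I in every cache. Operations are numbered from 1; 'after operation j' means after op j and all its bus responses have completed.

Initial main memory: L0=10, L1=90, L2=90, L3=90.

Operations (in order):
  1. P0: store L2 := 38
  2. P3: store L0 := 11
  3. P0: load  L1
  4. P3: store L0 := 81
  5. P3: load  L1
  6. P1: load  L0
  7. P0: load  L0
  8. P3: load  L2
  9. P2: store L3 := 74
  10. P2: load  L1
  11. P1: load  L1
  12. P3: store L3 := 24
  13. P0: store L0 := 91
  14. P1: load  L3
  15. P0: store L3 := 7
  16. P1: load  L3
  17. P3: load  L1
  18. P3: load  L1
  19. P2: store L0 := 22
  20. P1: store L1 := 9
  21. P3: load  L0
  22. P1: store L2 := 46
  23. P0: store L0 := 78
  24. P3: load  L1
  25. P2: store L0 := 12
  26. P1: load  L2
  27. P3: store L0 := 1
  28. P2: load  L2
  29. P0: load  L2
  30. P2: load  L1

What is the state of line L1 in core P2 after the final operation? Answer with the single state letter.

step 1: P0: store L2 := 38  ⟶  MIII  (L2)  txn=BusRdX  M[L2]=90
step 2: P3: store L0 := 11  ⟶  IIIM  (L0)  txn=BusRdX  M[L0]=10
step 3: P0: load  L1  ⟶  EIII  (L1)  txn=BusRd  M[L1]=90
step 4: P3: store L0 := 81  ⟶  IIIM  (L0)  txn=∅  M[L0]=10
step 5: P3: load  L1  ⟶  SIIS  (L1)  txn=BusRd  M[L1]=90
step 6: P1: load  L0  ⟶  ISIS  (L0)  txn=BusRd+Flush  M[L0]=81
step 7: P0: load  L0  ⟶  SSIS  (L0)  txn=BusRd  M[L0]=81
step 8: P3: load  L2  ⟶  SIIS  (L2)  txn=BusRd+Flush  M[L2]=38
step 9: P2: store L3 := 74  ⟶  IIMI  (L3)  txn=BusRdX  M[L3]=90
step 10: P2: load  L1  ⟶  SISS  (L1)  txn=BusRd  M[L1]=90
step 11: P1: load  L1  ⟶  SSSS  (L1)  txn=BusRd  M[L1]=90
step 12: P3: store L3 := 24  ⟶  IIIM  (L3)  txn=BusRdX+Flush  M[L3]=74
step 13: P0: store L0 := 91  ⟶  MIII  (L0)  txn=BusUpgr  M[L0]=81
step 14: P1: load  L3  ⟶  ISIS  (L3)  txn=BusRd+Flush  M[L3]=24
step 15: P0: store L3 := 7  ⟶  MIII  (L3)  txn=BusRdX  M[L3]=24
step 16: P1: load  L3  ⟶  SSII  (L3)  txn=BusRd+Flush  M[L3]=7
step 17: P3: load  L1  ⟶  SSSS  (L1)  txn=∅  M[L1]=90
step 18: P3: load  L1  ⟶  SSSS  (L1)  txn=∅  M[L1]=90
step 19: P2: store L0 := 22  ⟶  IIMI  (L0)  txn=BusRdX+Flush  M[L0]=91
step 20: P1: store L1 := 9  ⟶  IMII  (L1)  txn=BusUpgr  M[L1]=90
step 21: P3: load  L0  ⟶  IISS  (L0)  txn=BusRd+Flush  M[L0]=22
step 22: P1: store L2 := 46  ⟶  IMII  (L2)  txn=BusRdX  M[L2]=38
step 23: P0: store L0 := 78  ⟶  MIII  (L0)  txn=BusRdX  M[L0]=22
step 24: P3: load  L1  ⟶  ISIS  (L1)  txn=BusRd+Flush  M[L1]=9
step 25: P2: store L0 := 12  ⟶  IIMI  (L0)  txn=BusRdX+Flush  M[L0]=78
step 26: P1: load  L2  ⟶  IMII  (L2)  txn=∅  M[L2]=38
step 27: P3: store L0 := 1  ⟶  IIIM  (L0)  txn=BusRdX+Flush  M[L0]=12
step 28: P2: load  L2  ⟶  ISSI  (L2)  txn=BusRd+Flush  M[L2]=46
step 29: P0: load  L2  ⟶  SSSI  (L2)  txn=BusRd  M[L2]=46
step 30: P2: load  L1  ⟶  ISSS  (L1)  txn=BusRd  M[L1]=9

state = S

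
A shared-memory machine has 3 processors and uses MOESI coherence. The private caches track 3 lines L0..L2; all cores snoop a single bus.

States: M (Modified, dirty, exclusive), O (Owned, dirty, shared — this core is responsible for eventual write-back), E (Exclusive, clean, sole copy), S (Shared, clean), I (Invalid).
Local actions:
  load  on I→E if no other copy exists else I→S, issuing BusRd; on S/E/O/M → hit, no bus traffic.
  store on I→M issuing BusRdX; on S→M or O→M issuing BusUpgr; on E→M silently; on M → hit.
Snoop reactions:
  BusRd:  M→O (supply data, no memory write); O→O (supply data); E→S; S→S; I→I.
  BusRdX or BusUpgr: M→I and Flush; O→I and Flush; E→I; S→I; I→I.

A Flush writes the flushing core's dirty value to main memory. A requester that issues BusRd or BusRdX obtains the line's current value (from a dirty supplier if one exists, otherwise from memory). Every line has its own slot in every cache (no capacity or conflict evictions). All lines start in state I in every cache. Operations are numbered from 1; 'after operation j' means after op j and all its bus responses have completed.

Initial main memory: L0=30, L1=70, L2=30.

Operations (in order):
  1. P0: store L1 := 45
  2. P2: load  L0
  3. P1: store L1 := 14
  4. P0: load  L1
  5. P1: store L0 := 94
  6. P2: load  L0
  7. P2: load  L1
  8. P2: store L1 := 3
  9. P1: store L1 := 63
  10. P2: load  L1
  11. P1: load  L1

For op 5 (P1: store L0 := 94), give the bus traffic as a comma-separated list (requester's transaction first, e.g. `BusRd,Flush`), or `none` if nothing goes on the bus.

step 1: P0: store L1 := 45  ⟶  MII  (L1)  txn=BusRdX  M[L1]=70
step 2: P2: load  L0  ⟶  IIE  (L0)  txn=BusRd  M[L0]=30
step 3: P1: store L1 := 14  ⟶  IMI  (L1)  txn=BusRdX+Flush  M[L1]=45
step 4: P0: load  L1  ⟶  SOI  (L1)  txn=BusRd  M[L1]=45
step 5: P1: store L0 := 94  ⟶  IMI  (L0)  txn=BusRdX  M[L0]=30
step 6: P2: load  L0  ⟶  IOS  (L0)  txn=BusRd  M[L0]=30
step 7: P2: load  L1  ⟶  SOS  (L1)  txn=BusRd  M[L1]=45
step 8: P2: store L1 := 3  ⟶  IIM  (L1)  txn=BusUpgr+Flush  M[L1]=14
step 9: P1: store L1 := 63  ⟶  IMI  (L1)  txn=BusRdX+Flush  M[L1]=3
step 10: P2: load  L1  ⟶  IOS  (L1)  txn=BusRd  M[L1]=3
step 11: P1: load  L1  ⟶  IOS  (L1)  txn=∅  M[L1]=3

bus = BusRdX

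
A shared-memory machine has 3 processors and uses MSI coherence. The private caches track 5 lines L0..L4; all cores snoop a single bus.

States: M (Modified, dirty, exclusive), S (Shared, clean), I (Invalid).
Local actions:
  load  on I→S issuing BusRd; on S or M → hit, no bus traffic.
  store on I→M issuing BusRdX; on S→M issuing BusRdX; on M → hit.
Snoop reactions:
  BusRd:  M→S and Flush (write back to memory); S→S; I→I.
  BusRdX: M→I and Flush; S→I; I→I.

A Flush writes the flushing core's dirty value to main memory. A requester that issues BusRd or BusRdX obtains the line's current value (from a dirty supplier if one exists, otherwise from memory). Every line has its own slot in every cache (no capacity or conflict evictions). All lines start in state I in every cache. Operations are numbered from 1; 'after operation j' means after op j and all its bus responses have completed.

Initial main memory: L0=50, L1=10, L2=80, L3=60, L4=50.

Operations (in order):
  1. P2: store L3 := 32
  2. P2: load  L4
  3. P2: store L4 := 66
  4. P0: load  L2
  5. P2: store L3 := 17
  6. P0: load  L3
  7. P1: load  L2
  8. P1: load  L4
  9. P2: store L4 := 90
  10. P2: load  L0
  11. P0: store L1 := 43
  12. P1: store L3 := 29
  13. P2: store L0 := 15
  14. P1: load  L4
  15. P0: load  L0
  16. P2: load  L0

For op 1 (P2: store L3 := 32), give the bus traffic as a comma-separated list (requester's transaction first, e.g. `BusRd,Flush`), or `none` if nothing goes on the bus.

bus = BusRdX

[1] P2: store L3 := 32 | P0:I, P1:I, P2:M(32) | bus: BusRdX
[2] P2: load  L4 | P0:I, P1:I, P2:S(50) | bus: BusRd
[3] P2: store L4 := 66 | P0:I, P1:I, P2:M(66) | bus: BusRdX
[4] P0: load  L2 | P0:S(80), P1:I, P2:I | bus: BusRd
[5] P2: store L3 := 17 | P0:I, P1:I, P2:M(17) | bus: none
[6] P0: load  L3 | P0:S(17), P1:I, P2:S(17) | bus: BusRd,Flush
[7] P1: load  L2 | P0:S(80), P1:S(80), P2:I | bus: BusRd
[8] P1: load  L4 | P0:I, P1:S(66), P2:S(66) | bus: BusRd,Flush
[9] P2: store L4 := 90 | P0:I, P1:I, P2:M(90) | bus: BusRdX
[10] P2: load  L0 | P0:I, P1:I, P2:S(50) | bus: BusRd
[11] P0: store L1 := 43 | P0:M(43), P1:I, P2:I | bus: BusRdX
[12] P1: store L3 := 29 | P0:I, P1:M(29), P2:I | bus: BusRdX
[13] P2: store L0 := 15 | P0:I, P1:I, P2:M(15) | bus: BusRdX
[14] P1: load  L4 | P0:I, P1:S(90), P2:S(90) | bus: BusRd,Flush
[15] P0: load  L0 | P0:S(15), P1:I, P2:S(15) | bus: BusRd,Flush
[16] P2: load  L0 | P0:S(15), P1:I, P2:S(15) | bus: none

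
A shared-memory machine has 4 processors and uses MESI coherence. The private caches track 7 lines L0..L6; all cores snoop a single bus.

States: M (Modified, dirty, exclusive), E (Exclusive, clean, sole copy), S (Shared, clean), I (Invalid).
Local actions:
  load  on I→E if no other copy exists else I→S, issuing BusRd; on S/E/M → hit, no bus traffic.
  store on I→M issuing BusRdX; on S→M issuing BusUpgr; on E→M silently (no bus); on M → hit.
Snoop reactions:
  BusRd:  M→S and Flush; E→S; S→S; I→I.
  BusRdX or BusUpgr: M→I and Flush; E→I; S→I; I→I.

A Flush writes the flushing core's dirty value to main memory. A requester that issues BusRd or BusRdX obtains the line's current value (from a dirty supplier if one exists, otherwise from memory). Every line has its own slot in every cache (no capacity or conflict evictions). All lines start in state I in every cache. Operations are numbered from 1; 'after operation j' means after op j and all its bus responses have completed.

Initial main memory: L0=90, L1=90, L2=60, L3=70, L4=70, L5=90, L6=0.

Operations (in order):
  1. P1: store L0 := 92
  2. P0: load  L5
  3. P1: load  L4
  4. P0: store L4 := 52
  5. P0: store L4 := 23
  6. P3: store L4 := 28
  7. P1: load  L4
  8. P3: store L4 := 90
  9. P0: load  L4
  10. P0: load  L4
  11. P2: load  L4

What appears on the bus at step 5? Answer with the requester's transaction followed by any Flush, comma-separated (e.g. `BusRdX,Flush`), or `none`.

  op1 P1: store L0 := 92 → I/M/I/I on L0; bus BusRdX; mem=90
  op2 P0: load  L5 → E/I/I/I on L5; bus BusRd; mem=90
  op3 P1: load  L4 → I/E/I/I on L4; bus BusRd; mem=70
  op4 P0: store L4 := 52 → M/I/I/I on L4; bus BusRdX; mem=70
  op5 P0: store L4 := 23 → M/I/I/I on L4; bus (none); mem=70
  op6 P3: store L4 := 28 → I/I/I/M on L4; bus BusRdX Flush; mem=23
  op7 P1: load  L4 → I/S/I/S on L4; bus BusRd Flush; mem=28
  op8 P3: store L4 := 90 → I/I/I/M on L4; bus BusUpgr; mem=28
  op9 P0: load  L4 → S/I/I/S on L4; bus BusRd Flush; mem=90
  op10 P0: load  L4 → S/I/I/S on L4; bus (none); mem=90
  op11 P2: load  L4 → S/I/S/S on L4; bus BusRd; mem=90

bus = none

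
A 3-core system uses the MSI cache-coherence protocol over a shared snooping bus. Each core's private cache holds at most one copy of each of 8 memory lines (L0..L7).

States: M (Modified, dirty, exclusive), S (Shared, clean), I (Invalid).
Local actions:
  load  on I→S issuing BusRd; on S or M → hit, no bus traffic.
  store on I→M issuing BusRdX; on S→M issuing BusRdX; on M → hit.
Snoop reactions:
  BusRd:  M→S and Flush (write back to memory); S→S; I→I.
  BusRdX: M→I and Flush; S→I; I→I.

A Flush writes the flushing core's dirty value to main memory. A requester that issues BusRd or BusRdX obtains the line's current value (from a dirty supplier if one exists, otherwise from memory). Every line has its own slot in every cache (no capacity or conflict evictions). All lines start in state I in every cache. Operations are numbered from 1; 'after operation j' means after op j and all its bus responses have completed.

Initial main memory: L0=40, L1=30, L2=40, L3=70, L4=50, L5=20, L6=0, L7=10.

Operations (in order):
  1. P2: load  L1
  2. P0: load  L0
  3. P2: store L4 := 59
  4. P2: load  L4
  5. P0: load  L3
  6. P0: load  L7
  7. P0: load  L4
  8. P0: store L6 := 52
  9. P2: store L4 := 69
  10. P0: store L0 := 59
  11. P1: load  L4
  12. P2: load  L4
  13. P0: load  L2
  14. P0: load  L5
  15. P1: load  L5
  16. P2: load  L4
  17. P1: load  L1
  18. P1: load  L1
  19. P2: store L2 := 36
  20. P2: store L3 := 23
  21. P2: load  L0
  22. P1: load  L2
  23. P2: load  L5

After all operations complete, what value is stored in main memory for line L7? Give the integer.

1. P2: load  L1  bus=[BusRd]  L1: P0=I P1=I P2=S  mem[L1]=30
2. P0: load  L0  bus=[BusRd]  L0: P0=S P1=I P2=I  mem[L0]=40
3. P2: store L4 := 59  bus=[BusRdX]  L4: P0=I P1=I P2=M  mem[L4]=50
4. P2: load  L4  bus=[-]  L4: P0=I P1=I P2=M  mem[L4]=50
5. P0: load  L3  bus=[BusRd]  L3: P0=S P1=I P2=I  mem[L3]=70
6. P0: load  L7  bus=[BusRd]  L7: P0=S P1=I P2=I  mem[L7]=10
7. P0: load  L4  bus=[BusRd,Flush]  L4: P0=S P1=I P2=S  mem[L4]=59
8. P0: store L6 := 52  bus=[BusRdX]  L6: P0=M P1=I P2=I  mem[L6]=0
9. P2: store L4 := 69  bus=[BusRdX]  L4: P0=I P1=I P2=M  mem[L4]=59
10. P0: store L0 := 59  bus=[BusRdX]  L0: P0=M P1=I P2=I  mem[L0]=40
11. P1: load  L4  bus=[BusRd,Flush]  L4: P0=I P1=S P2=S  mem[L4]=69
12. P2: load  L4  bus=[-]  L4: P0=I P1=S P2=S  mem[L4]=69
13. P0: load  L2  bus=[BusRd]  L2: P0=S P1=I P2=I  mem[L2]=40
14. P0: load  L5  bus=[BusRd]  L5: P0=S P1=I P2=I  mem[L5]=20
15. P1: load  L5  bus=[BusRd]  L5: P0=S P1=S P2=I  mem[L5]=20
16. P2: load  L4  bus=[-]  L4: P0=I P1=S P2=S  mem[L4]=69
17. P1: load  L1  bus=[BusRd]  L1: P0=I P1=S P2=S  mem[L1]=30
18. P1: load  L1  bus=[-]  L1: P0=I P1=S P2=S  mem[L1]=30
19. P2: store L2 := 36  bus=[BusRdX]  L2: P0=I P1=I P2=M  mem[L2]=40
20. P2: store L3 := 23  bus=[BusRdX]  L3: P0=I P1=I P2=M  mem[L3]=70
21. P2: load  L0  bus=[BusRd,Flush]  L0: P0=S P1=I P2=S  mem[L0]=59
22. P1: load  L2  bus=[BusRd,Flush]  L2: P0=I P1=S P2=S  mem[L2]=36
23. P2: load  L5  bus=[BusRd]  L5: P0=S P1=S P2=S  mem[L5]=20

memory[L7] = 10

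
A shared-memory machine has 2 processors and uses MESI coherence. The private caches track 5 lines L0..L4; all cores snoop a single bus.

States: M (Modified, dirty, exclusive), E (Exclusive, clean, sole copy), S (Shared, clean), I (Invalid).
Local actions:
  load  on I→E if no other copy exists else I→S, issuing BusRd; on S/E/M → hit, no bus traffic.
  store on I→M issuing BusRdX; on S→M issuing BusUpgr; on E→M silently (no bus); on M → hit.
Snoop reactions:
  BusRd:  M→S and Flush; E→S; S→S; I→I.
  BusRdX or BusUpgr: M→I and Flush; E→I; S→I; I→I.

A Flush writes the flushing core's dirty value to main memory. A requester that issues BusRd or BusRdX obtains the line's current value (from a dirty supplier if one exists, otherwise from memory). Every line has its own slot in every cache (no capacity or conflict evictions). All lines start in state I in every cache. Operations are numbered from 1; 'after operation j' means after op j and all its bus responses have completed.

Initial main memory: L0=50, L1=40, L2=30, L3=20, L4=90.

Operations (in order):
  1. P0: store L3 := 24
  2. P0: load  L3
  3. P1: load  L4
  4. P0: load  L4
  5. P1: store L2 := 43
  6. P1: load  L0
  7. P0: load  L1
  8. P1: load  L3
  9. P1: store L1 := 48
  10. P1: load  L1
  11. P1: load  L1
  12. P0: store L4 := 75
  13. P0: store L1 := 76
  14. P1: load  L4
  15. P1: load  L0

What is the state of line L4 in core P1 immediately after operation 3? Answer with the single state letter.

[1] P0: store L3 := 24 | P0:M(24), P1:I | bus: BusRdX
[2] P0: load  L3 | P0:M(24), P1:I | bus: none
[3] P1: load  L4 | P0:I, P1:E(90) | bus: BusRd
[4] P0: load  L4 | P0:S(90), P1:S(90) | bus: BusRd
[5] P1: store L2 := 43 | P0:I, P1:M(43) | bus: BusRdX
[6] P1: load  L0 | P0:I, P1:E(50) | bus: BusRd
[7] P0: load  L1 | P0:E(40), P1:I | bus: BusRd
[8] P1: load  L3 | P0:S(24), P1:S(24) | bus: BusRd,Flush
[9] P1: store L1 := 48 | P0:I, P1:M(48) | bus: BusRdX
[10] P1: load  L1 | P0:I, P1:M(48) | bus: none
[11] P1: load  L1 | P0:I, P1:M(48) | bus: none
[12] P0: store L4 := 75 | P0:M(75), P1:I | bus: BusUpgr
[13] P0: store L1 := 76 | P0:M(76), P1:I | bus: BusRdX,Flush
[14] P1: load  L4 | P0:S(75), P1:S(75) | bus: BusRd,Flush
[15] P1: load  L0 | P0:I, P1:E(50) | bus: none

state = E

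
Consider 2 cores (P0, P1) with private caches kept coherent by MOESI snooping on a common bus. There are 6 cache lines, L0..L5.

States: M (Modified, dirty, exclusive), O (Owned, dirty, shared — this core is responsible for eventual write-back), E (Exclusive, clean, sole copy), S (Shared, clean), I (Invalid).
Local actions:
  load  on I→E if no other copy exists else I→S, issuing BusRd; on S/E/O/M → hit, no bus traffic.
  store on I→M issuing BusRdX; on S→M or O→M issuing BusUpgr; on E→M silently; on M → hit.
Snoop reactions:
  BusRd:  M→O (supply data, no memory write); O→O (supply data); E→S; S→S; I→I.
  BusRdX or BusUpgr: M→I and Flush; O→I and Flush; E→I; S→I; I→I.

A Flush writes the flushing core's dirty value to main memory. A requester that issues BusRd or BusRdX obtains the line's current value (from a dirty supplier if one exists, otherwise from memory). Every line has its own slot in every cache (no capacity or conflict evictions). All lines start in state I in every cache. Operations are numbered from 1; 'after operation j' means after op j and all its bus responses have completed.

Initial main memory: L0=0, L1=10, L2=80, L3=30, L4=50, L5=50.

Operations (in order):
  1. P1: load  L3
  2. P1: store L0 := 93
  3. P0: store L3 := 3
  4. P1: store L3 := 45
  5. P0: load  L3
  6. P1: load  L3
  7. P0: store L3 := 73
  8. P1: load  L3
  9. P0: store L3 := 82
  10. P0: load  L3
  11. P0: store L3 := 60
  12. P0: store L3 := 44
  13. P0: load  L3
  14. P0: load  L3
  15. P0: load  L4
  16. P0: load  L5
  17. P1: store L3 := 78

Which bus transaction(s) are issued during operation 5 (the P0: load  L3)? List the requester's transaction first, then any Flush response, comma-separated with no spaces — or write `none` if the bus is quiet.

bus = BusRd

1. P1: load  L3  bus=[BusRd]  L3: P0=I P1=E  mem[L3]=30
2. P1: store L0 := 93  bus=[BusRdX]  L0: P0=I P1=M  mem[L0]=0
3. P0: store L3 := 3  bus=[BusRdX]  L3: P0=M P1=I  mem[L3]=30
4. P1: store L3 := 45  bus=[BusRdX,Flush]  L3: P0=I P1=M  mem[L3]=3
5. P0: load  L3  bus=[BusRd]  L3: P0=S P1=O  mem[L3]=3
6. P1: load  L3  bus=[-]  L3: P0=S P1=O  mem[L3]=3
7. P0: store L3 := 73  bus=[BusUpgr,Flush]  L3: P0=M P1=I  mem[L3]=45
8. P1: load  L3  bus=[BusRd]  L3: P0=O P1=S  mem[L3]=45
9. P0: store L3 := 82  bus=[BusUpgr]  L3: P0=M P1=I  mem[L3]=45
10. P0: load  L3  bus=[-]  L3: P0=M P1=I  mem[L3]=45
11. P0: store L3 := 60  bus=[-]  L3: P0=M P1=I  mem[L3]=45
12. P0: store L3 := 44  bus=[-]  L3: P0=M P1=I  mem[L3]=45
13. P0: load  L3  bus=[-]  L3: P0=M P1=I  mem[L3]=45
14. P0: load  L3  bus=[-]  L3: P0=M P1=I  mem[L3]=45
15. P0: load  L4  bus=[BusRd]  L4: P0=E P1=I  mem[L4]=50
16. P0: load  L5  bus=[BusRd]  L5: P0=E P1=I  mem[L5]=50
17. P1: store L3 := 78  bus=[BusRdX,Flush]  L3: P0=I P1=M  mem[L3]=44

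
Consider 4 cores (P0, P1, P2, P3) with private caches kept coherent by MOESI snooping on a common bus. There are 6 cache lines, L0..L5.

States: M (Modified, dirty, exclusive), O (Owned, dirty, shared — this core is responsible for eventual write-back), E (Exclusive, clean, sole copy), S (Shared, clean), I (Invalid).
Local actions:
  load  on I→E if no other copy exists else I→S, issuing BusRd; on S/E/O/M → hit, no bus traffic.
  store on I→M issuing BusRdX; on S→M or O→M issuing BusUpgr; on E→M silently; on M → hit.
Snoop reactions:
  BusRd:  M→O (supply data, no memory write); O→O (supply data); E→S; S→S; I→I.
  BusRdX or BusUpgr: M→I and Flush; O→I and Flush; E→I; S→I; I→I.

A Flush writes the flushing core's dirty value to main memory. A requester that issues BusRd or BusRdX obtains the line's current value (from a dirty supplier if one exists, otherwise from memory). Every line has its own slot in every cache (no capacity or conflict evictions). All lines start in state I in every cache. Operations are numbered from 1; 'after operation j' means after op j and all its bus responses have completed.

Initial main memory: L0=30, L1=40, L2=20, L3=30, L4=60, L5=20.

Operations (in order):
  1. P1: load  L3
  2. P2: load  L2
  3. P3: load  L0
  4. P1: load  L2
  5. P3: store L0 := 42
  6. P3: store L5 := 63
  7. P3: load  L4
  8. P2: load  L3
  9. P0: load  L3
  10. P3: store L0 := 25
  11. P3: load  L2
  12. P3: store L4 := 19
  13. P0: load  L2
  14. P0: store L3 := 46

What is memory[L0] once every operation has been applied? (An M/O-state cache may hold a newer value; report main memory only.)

  op1 P1: load  L3 → I/E/I/I on L3; bus BusRd; mem=30
  op2 P2: load  L2 → I/I/E/I on L2; bus BusRd; mem=20
  op3 P3: load  L0 → I/I/I/E on L0; bus BusRd; mem=30
  op4 P1: load  L2 → I/S/S/I on L2; bus BusRd; mem=20
  op5 P3: store L0 := 42 → I/I/I/M on L0; bus (none); mem=30
  op6 P3: store L5 := 63 → I/I/I/M on L5; bus BusRdX; mem=20
  op7 P3: load  L4 → I/I/I/E on L4; bus BusRd; mem=60
  op8 P2: load  L3 → I/S/S/I on L3; bus BusRd; mem=30
  op9 P0: load  L3 → S/S/S/I on L3; bus BusRd; mem=30
  op10 P3: store L0 := 25 → I/I/I/M on L0; bus (none); mem=30
  op11 P3: load  L2 → I/S/S/S on L2; bus BusRd; mem=20
  op12 P3: store L4 := 19 → I/I/I/M on L4; bus (none); mem=60
  op13 P0: load  L2 → S/S/S/S on L2; bus BusRd; mem=20
  op14 P0: store L3 := 46 → M/I/I/I on L3; bus BusUpgr; mem=30

memory[L0] = 30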